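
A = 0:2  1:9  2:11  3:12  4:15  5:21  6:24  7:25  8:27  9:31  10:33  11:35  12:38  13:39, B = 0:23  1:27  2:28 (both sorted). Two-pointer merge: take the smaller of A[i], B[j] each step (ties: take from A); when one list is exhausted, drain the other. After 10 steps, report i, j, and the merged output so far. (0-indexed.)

i=9, j=1, merged so far=[2, 9, 11, 12, 15, 21, 23, 24, 25, 27]

i=0 j=0: A[i]=2<=B[j]=23 take 2, i++
i=1 j=0: A[i]=9<=B[j]=23 take 9, i++
i=2 j=0: A[i]=11<=B[j]=23 take 11, i++
i=3 j=0: A[i]=12<=B[j]=23 take 12, i++
i=4 j=0: A[i]=15<=B[j]=23 take 15, i++
i=5 j=0: A[i]=21<=B[j]=23 take 21, i++
i=6 j=0: A[i]=24>B[j]=23 take 23, j++
i=6 j=1: A[i]=24<=B[j]=27 take 24, i++
i=7 j=1: A[i]=25<=B[j]=27 take 25, i++
i=8 j=1: A[i]=27<=B[j]=27 take 27, i++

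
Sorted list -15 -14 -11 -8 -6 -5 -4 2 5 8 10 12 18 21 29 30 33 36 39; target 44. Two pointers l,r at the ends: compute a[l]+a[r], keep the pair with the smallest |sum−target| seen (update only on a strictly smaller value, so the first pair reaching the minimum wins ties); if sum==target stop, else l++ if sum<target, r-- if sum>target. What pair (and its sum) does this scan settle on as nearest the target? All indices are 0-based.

pair (5, 39) with sum 44 (|Δ|=0)

[0,18] -15+39=24 d=20 * → l++
[1,18] -14+39=25 d=19 * → l++
[2,18] -11+39=28 d=16 * → l++
[3,18] -8+39=31 d=13 * → l++
[4,18] -6+39=33 d=11 * → l++
[5,18] -5+39=34 d=10 * → l++
[6,18] -4+39=35 d=9 * → l++
[7,18] 2+39=41 d=3 * → l++
[8,18] 5+39=44 d=0 * → stop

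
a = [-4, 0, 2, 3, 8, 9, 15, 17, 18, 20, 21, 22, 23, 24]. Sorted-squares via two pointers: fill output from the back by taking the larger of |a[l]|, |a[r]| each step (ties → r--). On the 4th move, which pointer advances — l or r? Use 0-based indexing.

r

l=0 r=13: |-4|<=|24| out[13]=576, r--
l=0 r=12: |-4|<=|23| out[12]=529, r--
l=0 r=11: |-4|<=|22| out[11]=484, r--
l=0 r=10: |-4|<=|21| out[10]=441, r--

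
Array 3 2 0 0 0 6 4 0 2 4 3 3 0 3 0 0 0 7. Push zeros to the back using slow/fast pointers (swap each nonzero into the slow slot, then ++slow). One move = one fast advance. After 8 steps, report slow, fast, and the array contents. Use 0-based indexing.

slow=4, fast=8, a=[3, 2, 6, 4, 0, 0, 0, 0, 2, 4, 3, 3, 0, 3, 0, 0, 0, 7]

slow=0 fast=0: a[fast]=3≠0 swap→a[0]=3, slow++,fast++
slow=1 fast=1: a[fast]=2≠0 swap→a[1]=2, slow++,fast++
slow=2 fast=2: a[fast]=0, fast++
slow=2 fast=3: a[fast]=0, fast++
slow=2 fast=4: a[fast]=0, fast++
slow=2 fast=5: a[fast]=6≠0 swap→a[2]=6, slow++,fast++
slow=3 fast=6: a[fast]=4≠0 swap→a[3]=4, slow++,fast++
slow=4 fast=7: a[fast]=0, fast++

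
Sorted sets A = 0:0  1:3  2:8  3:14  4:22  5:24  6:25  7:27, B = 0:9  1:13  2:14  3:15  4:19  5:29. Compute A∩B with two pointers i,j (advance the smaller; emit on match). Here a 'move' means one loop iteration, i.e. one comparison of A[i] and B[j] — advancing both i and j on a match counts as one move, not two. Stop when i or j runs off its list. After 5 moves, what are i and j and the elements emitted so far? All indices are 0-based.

[i=0,j=0] 0<9 → i++
[i=1,j=0] 3<9 → i++
[i=2,j=0] 8<9 → i++
[i=3,j=0] 14>9 → j++
[i=3,j=1] 14>13 → j++

i=3, j=2, emitted=[]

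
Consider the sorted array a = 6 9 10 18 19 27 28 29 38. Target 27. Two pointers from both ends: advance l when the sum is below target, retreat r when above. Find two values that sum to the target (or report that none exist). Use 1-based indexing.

[1,9] 6+38=44 >27 → r--
[1,8] 6+29=35 >27 → r--
[1,7] 6+28=34 >27 → r--
[1,6] 6+27=33 >27 → r--
[1,5] 6+19=25 <27 → l++
[2,5] 9+19=28 >27 → r--
[2,4] 9+18=27 → found

(9, 18)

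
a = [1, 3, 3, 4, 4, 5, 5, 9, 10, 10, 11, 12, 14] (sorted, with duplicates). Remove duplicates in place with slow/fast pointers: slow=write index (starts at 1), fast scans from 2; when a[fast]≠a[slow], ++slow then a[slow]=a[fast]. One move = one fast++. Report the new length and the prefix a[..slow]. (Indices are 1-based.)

length 9; prefix = [1, 3, 4, 5, 9, 10, 11, 12, 14]

slow=1 fast=2: a[fast]=3≠a[slow]=1 write a[2]=3, slow++,fast++
slow=2 fast=3: a[fast]=3=a[slow] dup, fast++
slow=2 fast=4: a[fast]=4≠a[slow]=3 write a[3]=4, slow++,fast++
slow=3 fast=5: a[fast]=4=a[slow] dup, fast++
slow=3 fast=6: a[fast]=5≠a[slow]=4 write a[4]=5, slow++,fast++
slow=4 fast=7: a[fast]=5=a[slow] dup, fast++
slow=4 fast=8: a[fast]=9≠a[slow]=5 write a[5]=9, slow++,fast++
slow=5 fast=9: a[fast]=10≠a[slow]=9 write a[6]=10, slow++,fast++
slow=6 fast=10: a[fast]=10=a[slow] dup, fast++
slow=6 fast=11: a[fast]=11≠a[slow]=10 write a[7]=11, slow++,fast++
slow=7 fast=12: a[fast]=12≠a[slow]=11 write a[8]=12, slow++,fast++
slow=8 fast=13: a[fast]=14≠a[slow]=12 write a[9]=14, slow++,fast++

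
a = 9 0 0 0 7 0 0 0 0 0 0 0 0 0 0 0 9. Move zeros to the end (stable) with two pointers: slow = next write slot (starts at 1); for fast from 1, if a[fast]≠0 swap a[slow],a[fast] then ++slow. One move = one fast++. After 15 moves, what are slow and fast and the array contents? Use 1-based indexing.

slow=1 fast=1: a[fast]=9≠0 swap→a[1]=9, slow++,fast++
slow=2 fast=2: a[fast]=0, fast++
slow=2 fast=3: a[fast]=0, fast++
slow=2 fast=4: a[fast]=0, fast++
slow=2 fast=5: a[fast]=7≠0 swap→a[2]=7, slow++,fast++
slow=3 fast=6: a[fast]=0, fast++
slow=3 fast=7: a[fast]=0, fast++
slow=3 fast=8: a[fast]=0, fast++
slow=3 fast=9: a[fast]=0, fast++
slow=3 fast=10: a[fast]=0, fast++
slow=3 fast=11: a[fast]=0, fast++
slow=3 fast=12: a[fast]=0, fast++
slow=3 fast=13: a[fast]=0, fast++
slow=3 fast=14: a[fast]=0, fast++
slow=3 fast=15: a[fast]=0, fast++

slow=3, fast=16, a=[9, 7, 0, 0, 0, 0, 0, 0, 0, 0, 0, 0, 0, 0, 0, 0, 9]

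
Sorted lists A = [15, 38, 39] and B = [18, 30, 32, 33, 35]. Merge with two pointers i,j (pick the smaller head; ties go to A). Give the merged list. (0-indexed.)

[15, 18, 30, 32, 33, 35, 38, 39]

[i=0,j=0] A[i]=15<=B[j]=18 take 15 → i++
[i=1,j=0] A[i]=38>B[j]=18 take 18 → j++
[i=1,j=1] A[i]=38>B[j]=30 take 30 → j++
[i=1,j=2] A[i]=38>B[j]=32 take 32 → j++
[i=1,j=3] A[i]=38>B[j]=33 take 33 → j++
[i=1,j=4] A[i]=38>B[j]=35 take 35 → j++
[i=1,j=5] B done, take A[i]=38 → i++
[i=2,j=5] B done, take A[i]=39 → i++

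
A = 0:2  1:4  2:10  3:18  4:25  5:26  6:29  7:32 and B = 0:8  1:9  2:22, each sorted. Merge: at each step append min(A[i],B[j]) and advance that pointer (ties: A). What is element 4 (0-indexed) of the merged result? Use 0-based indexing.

i=0 j=0: A[i]=2<=B[j]=8 take 2, i++
i=1 j=0: A[i]=4<=B[j]=8 take 4, i++
i=2 j=0: A[i]=10>B[j]=8 take 8, j++
i=2 j=1: A[i]=10>B[j]=9 take 9, j++
i=2 j=2: A[i]=10<=B[j]=22 take 10, i++
i=3 j=2: A[i]=18<=B[j]=22 take 18, i++
i=4 j=2: A[i]=25>B[j]=22 take 22, j++
i=4 j=3: B done, take A[i]=25, i++
i=5 j=3: B done, take A[i]=26, i++
i=6 j=3: B done, take A[i]=29, i++
i=7 j=3: B done, take A[i]=32, i++

merged[4] = 10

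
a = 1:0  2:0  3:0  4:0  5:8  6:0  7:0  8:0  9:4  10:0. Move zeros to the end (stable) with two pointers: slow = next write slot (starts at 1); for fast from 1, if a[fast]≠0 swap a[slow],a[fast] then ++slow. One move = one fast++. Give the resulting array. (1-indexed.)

[8, 4, 0, 0, 0, 0, 0, 0, 0, 0]

slow=1 fast=1: a[fast]=0, fast++
slow=1 fast=2: a[fast]=0, fast++
slow=1 fast=3: a[fast]=0, fast++
slow=1 fast=4: a[fast]=0, fast++
slow=1 fast=5: a[fast]=8≠0 swap→a[1]=8, slow++,fast++
slow=2 fast=6: a[fast]=0, fast++
slow=2 fast=7: a[fast]=0, fast++
slow=2 fast=8: a[fast]=0, fast++
slow=2 fast=9: a[fast]=4≠0 swap→a[2]=4, slow++,fast++
slow=3 fast=10: a[fast]=0, fast++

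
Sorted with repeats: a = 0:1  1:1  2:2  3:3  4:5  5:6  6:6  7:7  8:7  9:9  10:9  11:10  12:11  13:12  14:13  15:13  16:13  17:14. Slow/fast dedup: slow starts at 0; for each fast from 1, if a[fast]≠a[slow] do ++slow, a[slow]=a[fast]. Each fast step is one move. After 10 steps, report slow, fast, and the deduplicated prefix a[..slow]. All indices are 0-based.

slow=0 fast=1: a[fast]=1=a[slow] dup, fast++
slow=0 fast=2: a[fast]=2≠a[slow]=1 write a[1]=2, slow++,fast++
slow=1 fast=3: a[fast]=3≠a[slow]=2 write a[2]=3, slow++,fast++
slow=2 fast=4: a[fast]=5≠a[slow]=3 write a[3]=5, slow++,fast++
slow=3 fast=5: a[fast]=6≠a[slow]=5 write a[4]=6, slow++,fast++
slow=4 fast=6: a[fast]=6=a[slow] dup, fast++
slow=4 fast=7: a[fast]=7≠a[slow]=6 write a[5]=7, slow++,fast++
slow=5 fast=8: a[fast]=7=a[slow] dup, fast++
slow=5 fast=9: a[fast]=9≠a[slow]=7 write a[6]=9, slow++,fast++
slow=6 fast=10: a[fast]=9=a[slow] dup, fast++

slow=6, fast=11, prefix=[1, 2, 3, 5, 6, 7, 9]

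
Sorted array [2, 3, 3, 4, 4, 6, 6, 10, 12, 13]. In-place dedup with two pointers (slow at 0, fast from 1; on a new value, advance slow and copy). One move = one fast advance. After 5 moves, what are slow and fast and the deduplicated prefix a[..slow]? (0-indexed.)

slow=3, fast=6, prefix=[2, 3, 4, 6]

slow=0 fast=1: a[fast]=3≠a[slow]=2 write a[1]=3, slow++,fast++
slow=1 fast=2: a[fast]=3=a[slow] dup, fast++
slow=1 fast=3: a[fast]=4≠a[slow]=3 write a[2]=4, slow++,fast++
slow=2 fast=4: a[fast]=4=a[slow] dup, fast++
slow=2 fast=5: a[fast]=6≠a[slow]=4 write a[3]=6, slow++,fast++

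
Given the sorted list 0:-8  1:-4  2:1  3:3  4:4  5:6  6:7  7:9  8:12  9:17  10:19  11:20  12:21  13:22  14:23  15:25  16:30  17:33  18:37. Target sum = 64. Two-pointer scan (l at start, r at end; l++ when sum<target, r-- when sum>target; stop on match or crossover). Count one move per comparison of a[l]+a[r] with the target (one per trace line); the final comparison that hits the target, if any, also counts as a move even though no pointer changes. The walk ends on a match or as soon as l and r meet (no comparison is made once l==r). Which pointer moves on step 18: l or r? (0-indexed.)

l=0 r=18: -8+37=29 <64, l++
l=1 r=18: -4+37=33 <64, l++
l=2 r=18: 1+37=38 <64, l++
l=3 r=18: 3+37=40 <64, l++
l=4 r=18: 4+37=41 <64, l++
l=5 r=18: 6+37=43 <64, l++
l=6 r=18: 7+37=44 <64, l++
l=7 r=18: 9+37=46 <64, l++
l=8 r=18: 12+37=49 <64, l++
l=9 r=18: 17+37=54 <64, l++
l=10 r=18: 19+37=56 <64, l++
l=11 r=18: 20+37=57 <64, l++
l=12 r=18: 21+37=58 <64, l++
l=13 r=18: 22+37=59 <64, l++
l=14 r=18: 23+37=60 <64, l++
l=15 r=18: 25+37=62 <64, l++
l=16 r=18: 30+37=67 >64, r--
l=16 r=17: 30+33=63 <64, l++

l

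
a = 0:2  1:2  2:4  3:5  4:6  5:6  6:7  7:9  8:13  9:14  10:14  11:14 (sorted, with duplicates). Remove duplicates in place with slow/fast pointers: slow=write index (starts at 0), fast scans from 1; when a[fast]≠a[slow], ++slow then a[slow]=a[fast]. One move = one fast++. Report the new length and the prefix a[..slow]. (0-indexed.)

(s=0,f=1) a[fast]=2=a[slow] dup → fast++
(s=0,f=2) a[fast]=4≠a[slow]=2 write a[1]=4 → slow++,fast++
(s=1,f=3) a[fast]=5≠a[slow]=4 write a[2]=5 → slow++,fast++
(s=2,f=4) a[fast]=6≠a[slow]=5 write a[3]=6 → slow++,fast++
(s=3,f=5) a[fast]=6=a[slow] dup → fast++
(s=3,f=6) a[fast]=7≠a[slow]=6 write a[4]=7 → slow++,fast++
(s=4,f=7) a[fast]=9≠a[slow]=7 write a[5]=9 → slow++,fast++
(s=5,f=8) a[fast]=13≠a[slow]=9 write a[6]=13 → slow++,fast++
(s=6,f=9) a[fast]=14≠a[slow]=13 write a[7]=14 → slow++,fast++
(s=7,f=10) a[fast]=14=a[slow] dup → fast++
(s=7,f=11) a[fast]=14=a[slow] dup → fast++

length 8; prefix = [2, 4, 5, 6, 7, 9, 13, 14]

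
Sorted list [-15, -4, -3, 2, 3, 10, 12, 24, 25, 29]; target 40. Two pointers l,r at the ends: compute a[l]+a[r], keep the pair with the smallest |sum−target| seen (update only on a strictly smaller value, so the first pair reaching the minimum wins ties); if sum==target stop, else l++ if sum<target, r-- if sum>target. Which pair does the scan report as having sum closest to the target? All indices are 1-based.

[1,10] -15+29=14 d=26 * → l++
[2,10] -4+29=25 d=15 * → l++
[3,10] -3+29=26 d=14 * → l++
[4,10] 2+29=31 d=9 * → l++
[5,10] 3+29=32 d=8 * → l++
[6,10] 10+29=39 d=1 * → l++
[7,10] 12+29=41 d=1 → r--
[7,9] 12+25=37 d=3 → l++
[8,9] 24+25=49 d=9 → r--

pair (10, 29) with sum 39 (|Δ|=1)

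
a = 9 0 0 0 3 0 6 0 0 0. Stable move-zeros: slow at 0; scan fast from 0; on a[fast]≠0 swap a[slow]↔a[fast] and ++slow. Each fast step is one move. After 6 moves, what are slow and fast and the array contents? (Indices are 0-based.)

slow=2, fast=6, a=[9, 3, 0, 0, 0, 0, 6, 0, 0, 0]

(s=0,f=0) a[fast]=9≠0 swap→a[0]=9 → slow++,fast++
(s=1,f=1) a[fast]=0 → fast++
(s=1,f=2) a[fast]=0 → fast++
(s=1,f=3) a[fast]=0 → fast++
(s=1,f=4) a[fast]=3≠0 swap→a[1]=3 → slow++,fast++
(s=2,f=5) a[fast]=0 → fast++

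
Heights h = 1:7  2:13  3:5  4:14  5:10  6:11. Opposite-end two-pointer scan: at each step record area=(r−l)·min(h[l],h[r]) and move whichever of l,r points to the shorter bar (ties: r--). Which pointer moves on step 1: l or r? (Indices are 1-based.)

l=1 r=6: min(7,11)*5=35 best=35 *, l++

l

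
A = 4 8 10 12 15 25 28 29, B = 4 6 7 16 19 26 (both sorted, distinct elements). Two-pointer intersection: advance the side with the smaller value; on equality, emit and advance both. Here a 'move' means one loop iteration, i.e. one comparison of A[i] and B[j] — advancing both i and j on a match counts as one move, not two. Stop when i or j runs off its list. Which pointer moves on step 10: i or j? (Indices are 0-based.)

i

i=0 j=0: 4==4 emit, i++,j++
i=1 j=1: 8>6, j++
i=1 j=2: 8>7, j++
i=1 j=3: 8<16, i++
i=2 j=3: 10<16, i++
i=3 j=3: 12<16, i++
i=4 j=3: 15<16, i++
i=5 j=3: 25>16, j++
i=5 j=4: 25>19, j++
i=5 j=5: 25<26, i++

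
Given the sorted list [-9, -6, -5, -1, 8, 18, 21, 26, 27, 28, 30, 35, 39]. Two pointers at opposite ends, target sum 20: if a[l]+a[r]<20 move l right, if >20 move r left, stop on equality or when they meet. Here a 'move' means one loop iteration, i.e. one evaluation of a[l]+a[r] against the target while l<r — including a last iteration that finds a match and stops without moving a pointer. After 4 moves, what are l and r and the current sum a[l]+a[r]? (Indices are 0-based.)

l=1, r=9, sum=22

[0,12] -9+39=30 >20 → r--
[0,11] -9+35=26 >20 → r--
[0,10] -9+30=21 >20 → r--
[0,9] -9+28=19 <20 → l++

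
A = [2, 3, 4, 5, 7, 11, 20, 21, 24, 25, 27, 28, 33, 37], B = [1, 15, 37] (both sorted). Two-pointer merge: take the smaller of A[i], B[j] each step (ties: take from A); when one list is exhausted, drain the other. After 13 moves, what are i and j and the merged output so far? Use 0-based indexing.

[i=0,j=0] A[i]=2>B[j]=1 take 1 → j++
[i=0,j=1] A[i]=2<=B[j]=15 take 2 → i++
[i=1,j=1] A[i]=3<=B[j]=15 take 3 → i++
[i=2,j=1] A[i]=4<=B[j]=15 take 4 → i++
[i=3,j=1] A[i]=5<=B[j]=15 take 5 → i++
[i=4,j=1] A[i]=7<=B[j]=15 take 7 → i++
[i=5,j=1] A[i]=11<=B[j]=15 take 11 → i++
[i=6,j=1] A[i]=20>B[j]=15 take 15 → j++
[i=6,j=2] A[i]=20<=B[j]=37 take 20 → i++
[i=7,j=2] A[i]=21<=B[j]=37 take 21 → i++
[i=8,j=2] A[i]=24<=B[j]=37 take 24 → i++
[i=9,j=2] A[i]=25<=B[j]=37 take 25 → i++
[i=10,j=2] A[i]=27<=B[j]=37 take 27 → i++

i=11, j=2, merged so far=[1, 2, 3, 4, 5, 7, 11, 15, 20, 21, 24, 25, 27]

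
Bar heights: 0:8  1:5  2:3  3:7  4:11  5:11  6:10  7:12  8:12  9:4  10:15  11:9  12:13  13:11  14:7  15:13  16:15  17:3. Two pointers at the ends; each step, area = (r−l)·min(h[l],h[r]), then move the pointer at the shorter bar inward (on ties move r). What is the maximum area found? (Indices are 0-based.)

[0,17] min(8,3)*17=51 best=51 * → r--
[0,16] min(8,15)*16=128 best=128 * → l++
[1,16] min(5,15)*15=75 best=128 → l++
[2,16] min(3,15)*14=42 best=128 → l++
[3,16] min(7,15)*13=91 best=128 → l++
[4,16] min(11,15)*12=132 best=132 * → l++
[5,16] min(11,15)*11=121 best=132 → l++
[6,16] min(10,15)*10=100 best=132 → l++
[7,16] min(12,15)*9=108 best=132 → l++
[8,16] min(12,15)*8=96 best=132 → l++
[9,16] min(4,15)*7=28 best=132 → l++
[10,16] min(15,15)*6=90 best=132 → r--
[10,15] min(15,13)*5=65 best=132 → r--
[10,14] min(15,7)*4=28 best=132 → r--
[10,13] min(15,11)*3=33 best=132 → r--
[10,12] min(15,13)*2=26 best=132 → r--
[10,11] min(15,9)*1=9 best=132 → r--

max area = 132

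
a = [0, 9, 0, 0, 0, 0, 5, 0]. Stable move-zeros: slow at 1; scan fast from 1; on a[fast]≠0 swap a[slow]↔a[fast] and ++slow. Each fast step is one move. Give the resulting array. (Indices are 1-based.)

[9, 5, 0, 0, 0, 0, 0, 0]

slow=1 fast=1: a[fast]=0, fast++
slow=1 fast=2: a[fast]=9≠0 swap→a[1]=9, slow++,fast++
slow=2 fast=3: a[fast]=0, fast++
slow=2 fast=4: a[fast]=0, fast++
slow=2 fast=5: a[fast]=0, fast++
slow=2 fast=6: a[fast]=0, fast++
slow=2 fast=7: a[fast]=5≠0 swap→a[2]=5, slow++,fast++
slow=3 fast=8: a[fast]=0, fast++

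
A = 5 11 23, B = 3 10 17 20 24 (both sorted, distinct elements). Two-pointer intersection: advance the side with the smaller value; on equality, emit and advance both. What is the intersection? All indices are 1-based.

intersection = []

[i=1,j=1] 5>3 → j++
[i=1,j=2] 5<10 → i++
[i=2,j=2] 11>10 → j++
[i=2,j=3] 11<17 → i++
[i=3,j=3] 23>17 → j++
[i=3,j=4] 23>20 → j++
[i=3,j=5] 23<24 → i++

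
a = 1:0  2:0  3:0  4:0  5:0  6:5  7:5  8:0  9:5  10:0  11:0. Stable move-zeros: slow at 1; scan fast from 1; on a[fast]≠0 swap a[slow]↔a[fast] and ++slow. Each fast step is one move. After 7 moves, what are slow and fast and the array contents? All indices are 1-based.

slow=1 fast=1: a[fast]=0, fast++
slow=1 fast=2: a[fast]=0, fast++
slow=1 fast=3: a[fast]=0, fast++
slow=1 fast=4: a[fast]=0, fast++
slow=1 fast=5: a[fast]=0, fast++
slow=1 fast=6: a[fast]=5≠0 swap→a[1]=5, slow++,fast++
slow=2 fast=7: a[fast]=5≠0 swap→a[2]=5, slow++,fast++

slow=3, fast=8, a=[5, 5, 0, 0, 0, 0, 0, 0, 5, 0, 0]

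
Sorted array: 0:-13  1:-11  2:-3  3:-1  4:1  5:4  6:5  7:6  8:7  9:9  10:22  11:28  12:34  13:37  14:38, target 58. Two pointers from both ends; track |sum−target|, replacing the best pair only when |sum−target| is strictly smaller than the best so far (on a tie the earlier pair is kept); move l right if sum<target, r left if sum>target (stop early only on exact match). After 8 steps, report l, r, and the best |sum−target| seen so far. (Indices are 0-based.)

l=8, r=14, best |Δ|=14

l=0 r=14: -13+38=25 d=33 *, l++
l=1 r=14: -11+38=27 d=31 *, l++
l=2 r=14: -3+38=35 d=23 *, l++
l=3 r=14: -1+38=37 d=21 *, l++
l=4 r=14: 1+38=39 d=19 *, l++
l=5 r=14: 4+38=42 d=16 *, l++
l=6 r=14: 5+38=43 d=15 *, l++
l=7 r=14: 6+38=44 d=14 *, l++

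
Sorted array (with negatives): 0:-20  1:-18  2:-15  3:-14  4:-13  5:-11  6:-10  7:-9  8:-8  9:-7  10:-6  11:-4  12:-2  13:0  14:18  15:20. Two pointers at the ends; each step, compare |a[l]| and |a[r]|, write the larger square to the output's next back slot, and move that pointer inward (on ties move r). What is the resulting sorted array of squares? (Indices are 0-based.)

[0,15] |-20|<=|20| out[15]=400 → r--
[0,14] |-20|>|18| out[14]=400 → l++
[1,14] |-18|<=|18| out[13]=324 → r--
[1,13] |-18|>|0| out[12]=324 → l++
[2,13] |-15|>|0| out[11]=225 → l++
[3,13] |-14|>|0| out[10]=196 → l++
[4,13] |-13|>|0| out[9]=169 → l++
[5,13] |-11|>|0| out[8]=121 → l++
[6,13] |-10|>|0| out[7]=100 → l++
[7,13] |-9|>|0| out[6]=81 → l++
[8,13] |-8|>|0| out[5]=64 → l++
[9,13] |-7|>|0| out[4]=49 → l++
[10,13] |-6|>|0| out[3]=36 → l++
[11,13] |-4|>|0| out[2]=16 → l++
[12,13] |-2|>|0| out[1]=4 → l++
[13,13] |0|<=|0| out[0]=0 → r--

[0, 4, 16, 36, 49, 64, 81, 100, 121, 169, 196, 225, 324, 324, 400, 400]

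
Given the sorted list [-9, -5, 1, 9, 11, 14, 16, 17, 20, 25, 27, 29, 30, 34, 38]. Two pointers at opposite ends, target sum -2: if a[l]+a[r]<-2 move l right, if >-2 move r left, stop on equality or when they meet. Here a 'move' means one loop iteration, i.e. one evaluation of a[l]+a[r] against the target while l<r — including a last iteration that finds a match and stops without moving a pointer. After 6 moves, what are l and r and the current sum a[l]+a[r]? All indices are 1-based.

l=1, r=9, sum=11

[1,15] -9+38=29 >-2 → r--
[1,14] -9+34=25 >-2 → r--
[1,13] -9+30=21 >-2 → r--
[1,12] -9+29=20 >-2 → r--
[1,11] -9+27=18 >-2 → r--
[1,10] -9+25=16 >-2 → r--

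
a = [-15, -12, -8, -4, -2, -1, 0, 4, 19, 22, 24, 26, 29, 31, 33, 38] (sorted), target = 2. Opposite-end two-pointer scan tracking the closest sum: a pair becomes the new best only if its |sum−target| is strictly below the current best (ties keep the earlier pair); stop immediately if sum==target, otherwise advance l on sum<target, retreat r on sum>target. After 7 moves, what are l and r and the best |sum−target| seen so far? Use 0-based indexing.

l=0, r=8, best |Δ|=5

[0,15] -15+38=23 d=21 * → r--
[0,14] -15+33=18 d=16 * → r--
[0,13] -15+31=16 d=14 * → r--
[0,12] -15+29=14 d=12 * → r--
[0,11] -15+26=11 d=9 * → r--
[0,10] -15+24=9 d=7 * → r--
[0,9] -15+22=7 d=5 * → r--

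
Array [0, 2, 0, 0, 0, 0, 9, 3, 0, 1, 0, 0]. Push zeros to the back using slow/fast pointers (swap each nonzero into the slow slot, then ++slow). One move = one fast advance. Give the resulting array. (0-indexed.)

(s=0,f=0) a[fast]=0 → fast++
(s=0,f=1) a[fast]=2≠0 swap→a[0]=2 → slow++,fast++
(s=1,f=2) a[fast]=0 → fast++
(s=1,f=3) a[fast]=0 → fast++
(s=1,f=4) a[fast]=0 → fast++
(s=1,f=5) a[fast]=0 → fast++
(s=1,f=6) a[fast]=9≠0 swap→a[1]=9 → slow++,fast++
(s=2,f=7) a[fast]=3≠0 swap→a[2]=3 → slow++,fast++
(s=3,f=8) a[fast]=0 → fast++
(s=3,f=9) a[fast]=1≠0 swap→a[3]=1 → slow++,fast++
(s=4,f=10) a[fast]=0 → fast++
(s=4,f=11) a[fast]=0 → fast++

[2, 9, 3, 1, 0, 0, 0, 0, 0, 0, 0, 0]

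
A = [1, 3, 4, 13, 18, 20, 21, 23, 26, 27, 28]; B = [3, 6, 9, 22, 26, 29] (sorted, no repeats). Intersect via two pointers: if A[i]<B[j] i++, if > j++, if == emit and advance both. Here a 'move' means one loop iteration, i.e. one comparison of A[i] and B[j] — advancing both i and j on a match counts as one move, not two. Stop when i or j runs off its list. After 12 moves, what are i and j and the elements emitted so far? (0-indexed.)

i=9, j=5, emitted=[3, 26]

[i=0,j=0] 1<3 → i++
[i=1,j=0] 3==3 emit → i++,j++
[i=2,j=1] 4<6 → i++
[i=3,j=1] 13>6 → j++
[i=3,j=2] 13>9 → j++
[i=3,j=3] 13<22 → i++
[i=4,j=3] 18<22 → i++
[i=5,j=3] 20<22 → i++
[i=6,j=3] 21<22 → i++
[i=7,j=3] 23>22 → j++
[i=7,j=4] 23<26 → i++
[i=8,j=4] 26==26 emit → i++,j++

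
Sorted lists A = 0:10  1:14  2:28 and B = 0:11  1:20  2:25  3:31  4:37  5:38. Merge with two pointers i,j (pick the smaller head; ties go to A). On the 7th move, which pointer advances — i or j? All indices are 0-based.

i=0 j=0: A[i]=10<=B[j]=11 take 10, i++
i=1 j=0: A[i]=14>B[j]=11 take 11, j++
i=1 j=1: A[i]=14<=B[j]=20 take 14, i++
i=2 j=1: A[i]=28>B[j]=20 take 20, j++
i=2 j=2: A[i]=28>B[j]=25 take 25, j++
i=2 j=3: A[i]=28<=B[j]=31 take 28, i++
i=3 j=3: A done, take B[j]=31, j++

j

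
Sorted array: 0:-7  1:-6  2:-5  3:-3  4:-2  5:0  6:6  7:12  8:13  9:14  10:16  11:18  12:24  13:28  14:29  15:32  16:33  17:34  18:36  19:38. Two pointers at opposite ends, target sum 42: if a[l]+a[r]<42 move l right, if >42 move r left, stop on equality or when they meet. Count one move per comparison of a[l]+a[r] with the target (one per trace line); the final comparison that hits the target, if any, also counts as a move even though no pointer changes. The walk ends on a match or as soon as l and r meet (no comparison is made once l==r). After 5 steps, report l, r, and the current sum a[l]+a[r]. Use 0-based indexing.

l=5, r=19, sum=38

[0,19] -7+38=31 <42 → l++
[1,19] -6+38=32 <42 → l++
[2,19] -5+38=33 <42 → l++
[3,19] -3+38=35 <42 → l++
[4,19] -2+38=36 <42 → l++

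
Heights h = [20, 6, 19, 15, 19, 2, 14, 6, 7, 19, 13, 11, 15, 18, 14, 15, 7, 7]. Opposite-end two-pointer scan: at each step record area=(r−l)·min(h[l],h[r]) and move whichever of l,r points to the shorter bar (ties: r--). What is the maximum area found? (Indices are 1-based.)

max area = 234

l=1 r=18: min(20,7)*17=119 best=119 *, r--
l=1 r=17: min(20,7)*16=112 best=119, r--
l=1 r=16: min(20,15)*15=225 best=225 *, r--
l=1 r=15: min(20,14)*14=196 best=225, r--
l=1 r=14: min(20,18)*13=234 best=234 *, r--
l=1 r=13: min(20,15)*12=180 best=234, r--
l=1 r=12: min(20,11)*11=121 best=234, r--
l=1 r=11: min(20,13)*10=130 best=234, r--
l=1 r=10: min(20,19)*9=171 best=234, r--
l=1 r=9: min(20,7)*8=56 best=234, r--
l=1 r=8: min(20,6)*7=42 best=234, r--
l=1 r=7: min(20,14)*6=84 best=234, r--
l=1 r=6: min(20,2)*5=10 best=234, r--
l=1 r=5: min(20,19)*4=76 best=234, r--
l=1 r=4: min(20,15)*3=45 best=234, r--
l=1 r=3: min(20,19)*2=38 best=234, r--
l=1 r=2: min(20,6)*1=6 best=234, r--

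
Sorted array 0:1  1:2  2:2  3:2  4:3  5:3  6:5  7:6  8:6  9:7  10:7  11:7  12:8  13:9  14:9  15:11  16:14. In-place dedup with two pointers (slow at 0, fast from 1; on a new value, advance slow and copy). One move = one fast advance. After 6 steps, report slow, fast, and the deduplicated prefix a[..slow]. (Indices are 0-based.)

slow=3, fast=7, prefix=[1, 2, 3, 5]

slow=0 fast=1: a[fast]=2≠a[slow]=1 write a[1]=2, slow++,fast++
slow=1 fast=2: a[fast]=2=a[slow] dup, fast++
slow=1 fast=3: a[fast]=2=a[slow] dup, fast++
slow=1 fast=4: a[fast]=3≠a[slow]=2 write a[2]=3, slow++,fast++
slow=2 fast=5: a[fast]=3=a[slow] dup, fast++
slow=2 fast=6: a[fast]=5≠a[slow]=3 write a[3]=5, slow++,fast++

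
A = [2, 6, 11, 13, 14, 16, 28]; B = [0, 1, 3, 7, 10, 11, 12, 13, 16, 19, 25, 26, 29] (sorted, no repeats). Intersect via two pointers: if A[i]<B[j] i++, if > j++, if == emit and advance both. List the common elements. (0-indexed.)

i=0 j=0: 2>0, j++
i=0 j=1: 2>1, j++
i=0 j=2: 2<3, i++
i=1 j=2: 6>3, j++
i=1 j=3: 6<7, i++
i=2 j=3: 11>7, j++
i=2 j=4: 11>10, j++
i=2 j=5: 11==11 emit, i++,j++
i=3 j=6: 13>12, j++
i=3 j=7: 13==13 emit, i++,j++
i=4 j=8: 14<16, i++
i=5 j=8: 16==16 emit, i++,j++
i=6 j=9: 28>19, j++
i=6 j=10: 28>25, j++
i=6 j=11: 28>26, j++
i=6 j=12: 28<29, i++

intersection = [11, 13, 16]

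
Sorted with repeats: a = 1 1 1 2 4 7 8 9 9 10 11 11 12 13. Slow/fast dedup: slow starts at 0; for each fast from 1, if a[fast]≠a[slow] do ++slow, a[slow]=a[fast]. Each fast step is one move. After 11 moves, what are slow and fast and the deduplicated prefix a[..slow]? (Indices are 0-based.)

slow=0 fast=1: a[fast]=1=a[slow] dup, fast++
slow=0 fast=2: a[fast]=1=a[slow] dup, fast++
slow=0 fast=3: a[fast]=2≠a[slow]=1 write a[1]=2, slow++,fast++
slow=1 fast=4: a[fast]=4≠a[slow]=2 write a[2]=4, slow++,fast++
slow=2 fast=5: a[fast]=7≠a[slow]=4 write a[3]=7, slow++,fast++
slow=3 fast=6: a[fast]=8≠a[slow]=7 write a[4]=8, slow++,fast++
slow=4 fast=7: a[fast]=9≠a[slow]=8 write a[5]=9, slow++,fast++
slow=5 fast=8: a[fast]=9=a[slow] dup, fast++
slow=5 fast=9: a[fast]=10≠a[slow]=9 write a[6]=10, slow++,fast++
slow=6 fast=10: a[fast]=11≠a[slow]=10 write a[7]=11, slow++,fast++
slow=7 fast=11: a[fast]=11=a[slow] dup, fast++

slow=7, fast=12, prefix=[1, 2, 4, 7, 8, 9, 10, 11]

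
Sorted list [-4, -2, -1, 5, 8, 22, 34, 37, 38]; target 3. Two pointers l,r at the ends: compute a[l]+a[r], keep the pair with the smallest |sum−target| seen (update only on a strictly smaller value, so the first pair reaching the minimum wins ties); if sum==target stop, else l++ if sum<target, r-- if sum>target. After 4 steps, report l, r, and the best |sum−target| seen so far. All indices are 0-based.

[0,8] -4+38=34 d=31 * → r--
[0,7] -4+37=33 d=30 * → r--
[0,6] -4+34=30 d=27 * → r--
[0,5] -4+22=18 d=15 * → r--

l=0, r=4, best |Δ|=15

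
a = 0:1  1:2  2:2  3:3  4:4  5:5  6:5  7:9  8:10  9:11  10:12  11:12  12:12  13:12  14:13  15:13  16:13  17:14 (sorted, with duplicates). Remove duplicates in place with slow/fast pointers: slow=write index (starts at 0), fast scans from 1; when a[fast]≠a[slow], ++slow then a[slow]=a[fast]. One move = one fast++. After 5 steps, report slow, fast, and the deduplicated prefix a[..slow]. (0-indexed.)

slow=4, fast=6, prefix=[1, 2, 3, 4, 5]

slow=0 fast=1: a[fast]=2≠a[slow]=1 write a[1]=2, slow++,fast++
slow=1 fast=2: a[fast]=2=a[slow] dup, fast++
slow=1 fast=3: a[fast]=3≠a[slow]=2 write a[2]=3, slow++,fast++
slow=2 fast=4: a[fast]=4≠a[slow]=3 write a[3]=4, slow++,fast++
slow=3 fast=5: a[fast]=5≠a[slow]=4 write a[4]=5, slow++,fast++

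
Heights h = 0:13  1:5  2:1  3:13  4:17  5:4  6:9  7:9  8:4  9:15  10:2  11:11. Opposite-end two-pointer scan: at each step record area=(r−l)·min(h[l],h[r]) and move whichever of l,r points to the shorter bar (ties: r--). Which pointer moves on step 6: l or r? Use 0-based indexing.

l=0 r=11: min(13,11)*11=121 best=121 *, r--
l=0 r=10: min(13,2)*10=20 best=121, r--
l=0 r=9: min(13,15)*9=117 best=121, l++
l=1 r=9: min(5,15)*8=40 best=121, l++
l=2 r=9: min(1,15)*7=7 best=121, l++
l=3 r=9: min(13,15)*6=78 best=121, l++

l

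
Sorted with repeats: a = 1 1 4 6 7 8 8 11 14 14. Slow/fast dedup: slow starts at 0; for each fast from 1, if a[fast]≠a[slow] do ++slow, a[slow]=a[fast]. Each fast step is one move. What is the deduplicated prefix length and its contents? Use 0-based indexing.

slow=0 fast=1: a[fast]=1=a[slow] dup, fast++
slow=0 fast=2: a[fast]=4≠a[slow]=1 write a[1]=4, slow++,fast++
slow=1 fast=3: a[fast]=6≠a[slow]=4 write a[2]=6, slow++,fast++
slow=2 fast=4: a[fast]=7≠a[slow]=6 write a[3]=7, slow++,fast++
slow=3 fast=5: a[fast]=8≠a[slow]=7 write a[4]=8, slow++,fast++
slow=4 fast=6: a[fast]=8=a[slow] dup, fast++
slow=4 fast=7: a[fast]=11≠a[slow]=8 write a[5]=11, slow++,fast++
slow=5 fast=8: a[fast]=14≠a[slow]=11 write a[6]=14, slow++,fast++
slow=6 fast=9: a[fast]=14=a[slow] dup, fast++

length 7; prefix = [1, 4, 6, 7, 8, 11, 14]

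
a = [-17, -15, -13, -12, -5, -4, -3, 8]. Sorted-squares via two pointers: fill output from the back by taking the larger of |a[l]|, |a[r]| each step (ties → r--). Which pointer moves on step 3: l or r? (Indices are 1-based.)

[1,8] |-17|>|8| out[8]=289 → l++
[2,8] |-15|>|8| out[7]=225 → l++
[3,8] |-13|>|8| out[6]=169 → l++

l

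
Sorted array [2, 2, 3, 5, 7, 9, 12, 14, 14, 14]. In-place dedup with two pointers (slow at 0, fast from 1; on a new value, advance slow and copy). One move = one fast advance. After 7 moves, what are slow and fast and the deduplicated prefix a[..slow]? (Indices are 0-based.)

slow=6, fast=8, prefix=[2, 3, 5, 7, 9, 12, 14]

slow=0 fast=1: a[fast]=2=a[slow] dup, fast++
slow=0 fast=2: a[fast]=3≠a[slow]=2 write a[1]=3, slow++,fast++
slow=1 fast=3: a[fast]=5≠a[slow]=3 write a[2]=5, slow++,fast++
slow=2 fast=4: a[fast]=7≠a[slow]=5 write a[3]=7, slow++,fast++
slow=3 fast=5: a[fast]=9≠a[slow]=7 write a[4]=9, slow++,fast++
slow=4 fast=6: a[fast]=12≠a[slow]=9 write a[5]=12, slow++,fast++
slow=5 fast=7: a[fast]=14≠a[slow]=12 write a[6]=14, slow++,fast++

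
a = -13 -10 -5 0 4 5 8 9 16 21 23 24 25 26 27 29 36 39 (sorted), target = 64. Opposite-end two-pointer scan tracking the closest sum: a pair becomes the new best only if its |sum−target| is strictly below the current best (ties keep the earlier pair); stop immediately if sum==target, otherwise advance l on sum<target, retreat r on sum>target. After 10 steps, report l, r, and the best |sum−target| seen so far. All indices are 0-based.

l=0 r=17: -13+39=26 d=38 *, l++
l=1 r=17: -10+39=29 d=35 *, l++
l=2 r=17: -5+39=34 d=30 *, l++
l=3 r=17: 0+39=39 d=25 *, l++
l=4 r=17: 4+39=43 d=21 *, l++
l=5 r=17: 5+39=44 d=20 *, l++
l=6 r=17: 8+39=47 d=17 *, l++
l=7 r=17: 9+39=48 d=16 *, l++
l=8 r=17: 16+39=55 d=9 *, l++
l=9 r=17: 21+39=60 d=4 *, l++

l=10, r=17, best |Δ|=4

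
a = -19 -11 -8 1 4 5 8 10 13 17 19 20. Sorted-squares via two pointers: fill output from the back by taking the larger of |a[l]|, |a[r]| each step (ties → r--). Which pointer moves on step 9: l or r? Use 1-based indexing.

l

[1,12] |-19|<=|20| out[12]=400 → r--
[1,11] |-19|<=|19| out[11]=361 → r--
[1,10] |-19|>|17| out[10]=361 → l++
[2,10] |-11|<=|17| out[9]=289 → r--
[2,9] |-11|<=|13| out[8]=169 → r--
[2,8] |-11|>|10| out[7]=121 → l++
[3,8] |-8|<=|10| out[6]=100 → r--
[3,7] |-8|<=|8| out[5]=64 → r--
[3,6] |-8|>|5| out[4]=64 → l++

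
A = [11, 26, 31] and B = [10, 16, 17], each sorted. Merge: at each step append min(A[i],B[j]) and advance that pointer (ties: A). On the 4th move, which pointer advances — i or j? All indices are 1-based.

j

i=1 j=1: A[i]=11>B[j]=10 take 10, j++
i=1 j=2: A[i]=11<=B[j]=16 take 11, i++
i=2 j=2: A[i]=26>B[j]=16 take 16, j++
i=2 j=3: A[i]=26>B[j]=17 take 17, j++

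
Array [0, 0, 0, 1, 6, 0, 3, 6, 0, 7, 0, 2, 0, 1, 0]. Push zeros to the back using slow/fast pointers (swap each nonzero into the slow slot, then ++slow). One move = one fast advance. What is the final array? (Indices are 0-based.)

(s=0,f=0) a[fast]=0 → fast++
(s=0,f=1) a[fast]=0 → fast++
(s=0,f=2) a[fast]=0 → fast++
(s=0,f=3) a[fast]=1≠0 swap→a[0]=1 → slow++,fast++
(s=1,f=4) a[fast]=6≠0 swap→a[1]=6 → slow++,fast++
(s=2,f=5) a[fast]=0 → fast++
(s=2,f=6) a[fast]=3≠0 swap→a[2]=3 → slow++,fast++
(s=3,f=7) a[fast]=6≠0 swap→a[3]=6 → slow++,fast++
(s=4,f=8) a[fast]=0 → fast++
(s=4,f=9) a[fast]=7≠0 swap→a[4]=7 → slow++,fast++
(s=5,f=10) a[fast]=0 → fast++
(s=5,f=11) a[fast]=2≠0 swap→a[5]=2 → slow++,fast++
(s=6,f=12) a[fast]=0 → fast++
(s=6,f=13) a[fast]=1≠0 swap→a[6]=1 → slow++,fast++
(s=7,f=14) a[fast]=0 → fast++

[1, 6, 3, 6, 7, 2, 1, 0, 0, 0, 0, 0, 0, 0, 0]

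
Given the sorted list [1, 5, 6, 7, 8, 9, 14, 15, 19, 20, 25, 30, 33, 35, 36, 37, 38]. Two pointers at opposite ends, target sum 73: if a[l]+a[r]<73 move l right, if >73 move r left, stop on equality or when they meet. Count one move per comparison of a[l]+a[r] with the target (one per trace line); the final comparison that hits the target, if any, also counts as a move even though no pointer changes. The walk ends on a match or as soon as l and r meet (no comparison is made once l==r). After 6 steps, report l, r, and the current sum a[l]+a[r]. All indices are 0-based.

l=6, r=16, sum=52

l=0 r=16: 1+38=39 <73, l++
l=1 r=16: 5+38=43 <73, l++
l=2 r=16: 6+38=44 <73, l++
l=3 r=16: 7+38=45 <73, l++
l=4 r=16: 8+38=46 <73, l++
l=5 r=16: 9+38=47 <73, l++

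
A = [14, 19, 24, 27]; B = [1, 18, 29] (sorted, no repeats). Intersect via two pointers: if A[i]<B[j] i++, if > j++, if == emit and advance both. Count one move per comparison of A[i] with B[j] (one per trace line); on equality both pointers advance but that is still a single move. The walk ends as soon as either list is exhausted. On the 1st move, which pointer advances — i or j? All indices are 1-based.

i=1 j=1: 14>1, j++

j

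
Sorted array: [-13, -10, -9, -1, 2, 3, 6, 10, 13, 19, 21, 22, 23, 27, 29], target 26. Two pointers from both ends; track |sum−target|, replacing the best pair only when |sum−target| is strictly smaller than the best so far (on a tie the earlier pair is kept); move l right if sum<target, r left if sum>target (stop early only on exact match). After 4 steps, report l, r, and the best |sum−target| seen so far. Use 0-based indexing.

l=0 r=14: -13+29=16 d=10 *, l++
l=1 r=14: -10+29=19 d=7 *, l++
l=2 r=14: -9+29=20 d=6 *, l++
l=3 r=14: -1+29=28 d=2 *, r--

l=3, r=13, best |Δ|=2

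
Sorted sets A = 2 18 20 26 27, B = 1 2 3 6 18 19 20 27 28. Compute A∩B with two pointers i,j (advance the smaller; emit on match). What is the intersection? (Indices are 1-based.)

[i=1,j=1] 2>1 → j++
[i=1,j=2] 2==2 emit → i++,j++
[i=2,j=3] 18>3 → j++
[i=2,j=4] 18>6 → j++
[i=2,j=5] 18==18 emit → i++,j++
[i=3,j=6] 20>19 → j++
[i=3,j=7] 20==20 emit → i++,j++
[i=4,j=8] 26<27 → i++
[i=5,j=8] 27==27 emit → i++,j++

intersection = [2, 18, 20, 27]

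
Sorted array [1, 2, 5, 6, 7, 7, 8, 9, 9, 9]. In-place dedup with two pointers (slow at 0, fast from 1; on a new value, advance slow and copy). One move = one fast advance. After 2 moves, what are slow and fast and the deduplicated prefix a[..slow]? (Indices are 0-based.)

slow=2, fast=3, prefix=[1, 2, 5]

(s=0,f=1) a[fast]=2≠a[slow]=1 write a[1]=2 → slow++,fast++
(s=1,f=2) a[fast]=5≠a[slow]=2 write a[2]=5 → slow++,fast++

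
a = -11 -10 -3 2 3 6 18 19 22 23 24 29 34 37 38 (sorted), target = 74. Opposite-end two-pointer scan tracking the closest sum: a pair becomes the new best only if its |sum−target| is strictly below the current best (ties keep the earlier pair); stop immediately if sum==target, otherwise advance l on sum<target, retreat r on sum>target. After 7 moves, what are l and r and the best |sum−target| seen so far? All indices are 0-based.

l=7, r=14, best |Δ|=18

[0,14] -11+38=27 d=47 * → l++
[1,14] -10+38=28 d=46 * → l++
[2,14] -3+38=35 d=39 * → l++
[3,14] 2+38=40 d=34 * → l++
[4,14] 3+38=41 d=33 * → l++
[5,14] 6+38=44 d=30 * → l++
[6,14] 18+38=56 d=18 * → l++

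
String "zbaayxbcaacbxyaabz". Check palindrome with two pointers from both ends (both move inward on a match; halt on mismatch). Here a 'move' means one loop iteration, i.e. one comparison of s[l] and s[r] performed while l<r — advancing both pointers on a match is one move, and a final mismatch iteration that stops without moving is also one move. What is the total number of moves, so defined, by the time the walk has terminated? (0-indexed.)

9 moves

l=0 r=17: 'z'=='z', l++,r--
l=1 r=16: 'b'=='b', l++,r--
l=2 r=15: 'a'=='a', l++,r--
l=3 r=14: 'a'=='a', l++,r--
l=4 r=13: 'y'=='y', l++,r--
l=5 r=12: 'x'=='x', l++,r--
l=6 r=11: 'b'=='b', l++,r--
l=7 r=10: 'c'=='c', l++,r--
l=8 r=9: 'a'=='a', l++,r--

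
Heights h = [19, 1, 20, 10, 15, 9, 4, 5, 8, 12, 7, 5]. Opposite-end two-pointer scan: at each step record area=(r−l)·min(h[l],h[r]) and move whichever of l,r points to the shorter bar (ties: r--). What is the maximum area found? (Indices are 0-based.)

[0,11] min(19,5)*11=55 best=55 * → r--
[0,10] min(19,7)*10=70 best=70 * → r--
[0,9] min(19,12)*9=108 best=108 * → r--
[0,8] min(19,8)*8=64 best=108 → r--
[0,7] min(19,5)*7=35 best=108 → r--
[0,6] min(19,4)*6=24 best=108 → r--
[0,5] min(19,9)*5=45 best=108 → r--
[0,4] min(19,15)*4=60 best=108 → r--
[0,3] min(19,10)*3=30 best=108 → r--
[0,2] min(19,20)*2=38 best=108 → l++
[1,2] min(1,20)*1=1 best=108 → l++

max area = 108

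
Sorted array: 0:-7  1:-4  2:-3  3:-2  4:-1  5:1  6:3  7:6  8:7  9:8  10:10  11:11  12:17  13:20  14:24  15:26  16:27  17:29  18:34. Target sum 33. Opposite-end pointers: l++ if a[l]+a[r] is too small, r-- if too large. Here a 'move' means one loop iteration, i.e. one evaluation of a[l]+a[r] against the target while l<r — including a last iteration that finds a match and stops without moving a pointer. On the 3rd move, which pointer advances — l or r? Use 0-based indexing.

l

[0,18] -7+34=27 <33 → l++
[1,18] -4+34=30 <33 → l++
[2,18] -3+34=31 <33 → l++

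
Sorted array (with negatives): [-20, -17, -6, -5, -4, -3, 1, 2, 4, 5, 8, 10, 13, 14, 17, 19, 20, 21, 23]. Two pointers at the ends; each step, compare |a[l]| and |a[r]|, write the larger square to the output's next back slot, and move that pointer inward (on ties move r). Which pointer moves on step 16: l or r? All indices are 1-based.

l

l=1 r=19: |-20|<=|23| out[19]=529, r--
l=1 r=18: |-20|<=|21| out[18]=441, r--
l=1 r=17: |-20|<=|20| out[17]=400, r--
l=1 r=16: |-20|>|19| out[16]=400, l++
l=2 r=16: |-17|<=|19| out[15]=361, r--
l=2 r=15: |-17|<=|17| out[14]=289, r--
l=2 r=14: |-17|>|14| out[13]=289, l++
l=3 r=14: |-6|<=|14| out[12]=196, r--
l=3 r=13: |-6|<=|13| out[11]=169, r--
l=3 r=12: |-6|<=|10| out[10]=100, r--
l=3 r=11: |-6|<=|8| out[9]=64, r--
l=3 r=10: |-6|>|5| out[8]=36, l++
l=4 r=10: |-5|<=|5| out[7]=25, r--
l=4 r=9: |-5|>|4| out[6]=25, l++
l=5 r=9: |-4|<=|4| out[5]=16, r--
l=5 r=8: |-4|>|2| out[4]=16, l++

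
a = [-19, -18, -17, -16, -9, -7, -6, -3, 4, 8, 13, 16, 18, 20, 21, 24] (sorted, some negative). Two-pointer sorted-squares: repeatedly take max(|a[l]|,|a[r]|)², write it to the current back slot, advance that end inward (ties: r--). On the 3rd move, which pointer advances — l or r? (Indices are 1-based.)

l=1 r=16: |-19|<=|24| out[16]=576, r--
l=1 r=15: |-19|<=|21| out[15]=441, r--
l=1 r=14: |-19|<=|20| out[14]=400, r--

r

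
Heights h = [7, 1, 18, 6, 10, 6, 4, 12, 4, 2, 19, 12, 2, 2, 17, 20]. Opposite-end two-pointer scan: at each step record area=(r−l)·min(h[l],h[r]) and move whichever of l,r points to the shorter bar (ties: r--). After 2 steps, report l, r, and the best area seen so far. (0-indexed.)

[0,15] min(7,20)*15=105 best=105 * → l++
[1,15] min(1,20)*14=14 best=105 → l++

l=2, r=15, best area=105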